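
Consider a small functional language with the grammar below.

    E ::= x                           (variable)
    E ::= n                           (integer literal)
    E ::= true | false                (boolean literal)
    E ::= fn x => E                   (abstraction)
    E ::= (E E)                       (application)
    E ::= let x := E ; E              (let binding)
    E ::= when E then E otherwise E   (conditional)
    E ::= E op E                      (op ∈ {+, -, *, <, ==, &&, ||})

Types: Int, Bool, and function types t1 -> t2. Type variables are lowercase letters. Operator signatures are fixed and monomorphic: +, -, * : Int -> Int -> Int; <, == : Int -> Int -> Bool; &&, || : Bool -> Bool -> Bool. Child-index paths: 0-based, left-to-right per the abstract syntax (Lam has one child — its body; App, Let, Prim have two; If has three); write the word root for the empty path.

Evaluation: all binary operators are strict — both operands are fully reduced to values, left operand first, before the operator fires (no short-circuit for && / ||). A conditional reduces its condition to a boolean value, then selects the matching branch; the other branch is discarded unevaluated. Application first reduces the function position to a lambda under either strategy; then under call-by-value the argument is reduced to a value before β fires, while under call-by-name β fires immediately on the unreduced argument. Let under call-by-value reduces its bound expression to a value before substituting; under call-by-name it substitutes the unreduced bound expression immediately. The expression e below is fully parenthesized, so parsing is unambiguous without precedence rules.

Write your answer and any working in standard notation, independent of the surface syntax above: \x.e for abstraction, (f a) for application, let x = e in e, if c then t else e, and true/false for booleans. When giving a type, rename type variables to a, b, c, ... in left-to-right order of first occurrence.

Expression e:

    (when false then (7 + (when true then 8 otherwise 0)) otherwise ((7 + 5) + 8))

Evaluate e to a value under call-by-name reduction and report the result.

Trace:
step 0: (if false then (7 + (if true then 8 else 0)) else ((7 + 5) + 8))
step 1: [if@root] ((7 + 5) + 8)
step 2: [delta@0] (12 + 8)
step 3: [delta@root] 20

Answer: 20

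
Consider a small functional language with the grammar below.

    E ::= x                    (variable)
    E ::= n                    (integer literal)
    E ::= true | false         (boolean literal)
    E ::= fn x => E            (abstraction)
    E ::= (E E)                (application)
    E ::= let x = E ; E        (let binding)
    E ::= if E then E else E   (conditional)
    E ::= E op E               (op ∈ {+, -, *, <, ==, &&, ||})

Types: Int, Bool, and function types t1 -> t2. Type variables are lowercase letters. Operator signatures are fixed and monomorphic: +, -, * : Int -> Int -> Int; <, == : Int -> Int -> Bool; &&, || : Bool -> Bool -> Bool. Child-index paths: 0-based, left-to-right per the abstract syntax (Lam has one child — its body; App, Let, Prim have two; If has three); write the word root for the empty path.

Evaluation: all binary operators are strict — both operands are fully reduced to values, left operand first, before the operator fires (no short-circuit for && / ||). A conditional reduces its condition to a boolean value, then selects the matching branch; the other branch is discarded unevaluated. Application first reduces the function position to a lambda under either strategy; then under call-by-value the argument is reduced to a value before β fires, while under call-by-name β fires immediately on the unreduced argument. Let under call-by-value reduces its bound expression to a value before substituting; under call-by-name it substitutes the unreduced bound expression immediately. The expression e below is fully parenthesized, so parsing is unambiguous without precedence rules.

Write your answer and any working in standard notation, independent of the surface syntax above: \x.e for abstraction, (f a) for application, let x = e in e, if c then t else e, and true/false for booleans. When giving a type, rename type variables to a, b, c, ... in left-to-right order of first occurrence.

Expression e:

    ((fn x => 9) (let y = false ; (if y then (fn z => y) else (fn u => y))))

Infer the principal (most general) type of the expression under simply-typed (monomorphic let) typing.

Working:
\x._ : a -> Int
let y : Bool
y : Bool
  unify Bool ~ Bool
y : Bool
\z._ : b -> Bool
y : Bool
\u._ : c -> Bool
  unify b -> Bool ~ c -> Bool
  unify b ~ c
  unify Bool ~ Bool
  unify a -> Int ~ (c -> Bool) -> d
  unify a ~ c -> Bool
  unify Int ~ d
_ _ : Int

Answer: Int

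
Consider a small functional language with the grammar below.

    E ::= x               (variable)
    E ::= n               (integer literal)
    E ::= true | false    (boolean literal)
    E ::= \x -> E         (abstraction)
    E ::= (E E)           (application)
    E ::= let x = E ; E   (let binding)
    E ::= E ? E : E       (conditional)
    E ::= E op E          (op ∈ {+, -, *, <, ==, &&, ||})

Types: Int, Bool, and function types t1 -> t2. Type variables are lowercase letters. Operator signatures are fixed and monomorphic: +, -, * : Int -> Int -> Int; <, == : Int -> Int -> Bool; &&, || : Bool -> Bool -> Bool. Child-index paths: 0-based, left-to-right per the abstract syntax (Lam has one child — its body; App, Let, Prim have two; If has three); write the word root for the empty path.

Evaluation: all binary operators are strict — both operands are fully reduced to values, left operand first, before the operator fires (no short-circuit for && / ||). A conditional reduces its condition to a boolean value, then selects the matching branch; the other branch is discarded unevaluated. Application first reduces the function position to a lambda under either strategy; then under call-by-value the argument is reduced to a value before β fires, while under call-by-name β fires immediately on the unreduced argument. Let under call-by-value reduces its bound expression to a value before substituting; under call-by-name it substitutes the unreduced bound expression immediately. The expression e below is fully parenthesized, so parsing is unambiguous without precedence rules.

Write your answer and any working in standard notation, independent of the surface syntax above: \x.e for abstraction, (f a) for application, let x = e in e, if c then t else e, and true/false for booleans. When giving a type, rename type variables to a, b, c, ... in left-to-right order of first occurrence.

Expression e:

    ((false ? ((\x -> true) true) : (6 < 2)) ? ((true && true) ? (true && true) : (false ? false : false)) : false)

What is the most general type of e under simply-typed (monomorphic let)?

Answer: Bool

Trace:
  unify Bool ~ Bool
\x._ : a -> Bool
  unify a -> Bool ~ Bool -> b
  unify a ~ Bool
  unify Bool ~ b
_ _ : Bool
  unify Int ~ Int
  unify Int ~ Int
  unify Bool ~ Bool
  unify Bool ~ Bool
  unify Bool ~ Bool
  unify Bool ~ Bool
  unify Bool ~ Bool
  unify Bool ~ Bool
  unify Bool ~ Bool
  unify Bool ~ Bool
  unify Bool ~ Bool
  unify Bool ~ Bool
  unify Bool ~ Bool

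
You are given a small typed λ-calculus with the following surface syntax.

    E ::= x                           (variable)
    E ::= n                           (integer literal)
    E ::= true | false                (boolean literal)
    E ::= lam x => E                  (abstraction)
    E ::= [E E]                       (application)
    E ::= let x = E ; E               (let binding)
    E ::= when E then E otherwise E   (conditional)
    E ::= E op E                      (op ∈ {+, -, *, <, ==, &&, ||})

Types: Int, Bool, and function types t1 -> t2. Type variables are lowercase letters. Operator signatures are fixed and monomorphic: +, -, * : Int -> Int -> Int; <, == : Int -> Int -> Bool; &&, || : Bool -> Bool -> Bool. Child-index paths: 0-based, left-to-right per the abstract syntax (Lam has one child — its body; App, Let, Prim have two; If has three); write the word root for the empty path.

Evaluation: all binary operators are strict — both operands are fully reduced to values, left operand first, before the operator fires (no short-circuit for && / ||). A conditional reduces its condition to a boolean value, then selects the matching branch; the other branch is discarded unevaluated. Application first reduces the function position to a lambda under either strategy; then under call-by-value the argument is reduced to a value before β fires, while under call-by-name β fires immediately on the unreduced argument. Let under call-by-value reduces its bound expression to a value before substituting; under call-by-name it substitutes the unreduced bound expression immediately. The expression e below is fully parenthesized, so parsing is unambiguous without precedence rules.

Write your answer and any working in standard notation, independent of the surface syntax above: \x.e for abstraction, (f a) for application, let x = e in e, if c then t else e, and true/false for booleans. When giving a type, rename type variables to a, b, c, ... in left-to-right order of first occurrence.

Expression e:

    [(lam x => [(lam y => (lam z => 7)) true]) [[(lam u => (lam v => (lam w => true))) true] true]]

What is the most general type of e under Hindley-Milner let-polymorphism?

Trace:
\z._ : c -> Int
\y._ : b -> c -> Int
  unify b -> c -> Int ~ Bool -> d
  unify b ~ Bool
  unify c -> Int ~ d
_ _ : c -> Int
\x._ : a -> c -> Int
\w._ : g -> Bool
\v._ : f -> g -> Bool
\u._ : e -> f -> g -> Bool
  unify e -> f -> g -> Bool ~ Bool -> h
  unify e ~ Bool
  unify f -> g -> Bool ~ h
_ _ : f -> g -> Bool
  unify f -> g -> Bool ~ Bool -> i
  unify f ~ Bool
  unify g -> Bool ~ i
_ _ : g -> Bool
  unify a -> c -> Int ~ (g -> Bool) -> j
  unify a ~ g -> Bool
  unify c -> Int ~ j
_ _ : c -> Int

Answer: a -> Int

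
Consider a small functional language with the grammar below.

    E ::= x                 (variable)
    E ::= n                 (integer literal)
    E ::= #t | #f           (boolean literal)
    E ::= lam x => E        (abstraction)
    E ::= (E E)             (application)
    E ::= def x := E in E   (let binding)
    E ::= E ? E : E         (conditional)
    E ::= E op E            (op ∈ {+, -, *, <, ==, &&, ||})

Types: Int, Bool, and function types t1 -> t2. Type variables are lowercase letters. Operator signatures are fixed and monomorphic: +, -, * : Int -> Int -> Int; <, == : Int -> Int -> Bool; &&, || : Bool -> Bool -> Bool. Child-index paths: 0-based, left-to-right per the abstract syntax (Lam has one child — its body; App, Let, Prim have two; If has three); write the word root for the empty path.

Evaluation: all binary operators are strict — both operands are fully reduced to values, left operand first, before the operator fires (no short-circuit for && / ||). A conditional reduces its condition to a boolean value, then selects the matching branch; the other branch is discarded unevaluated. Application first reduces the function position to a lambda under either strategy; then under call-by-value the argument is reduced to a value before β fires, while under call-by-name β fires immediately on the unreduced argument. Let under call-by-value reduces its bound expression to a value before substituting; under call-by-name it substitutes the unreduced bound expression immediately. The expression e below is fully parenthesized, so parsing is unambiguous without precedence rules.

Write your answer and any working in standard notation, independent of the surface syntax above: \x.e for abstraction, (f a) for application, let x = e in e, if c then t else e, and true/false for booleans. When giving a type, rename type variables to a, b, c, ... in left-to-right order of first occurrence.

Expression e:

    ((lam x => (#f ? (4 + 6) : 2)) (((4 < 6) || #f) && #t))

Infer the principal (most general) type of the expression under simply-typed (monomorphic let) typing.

Answer: Int

Trace:
  unify Bool ~ Bool
  unify Int ~ Int
  unify Int ~ Int
  unify Int ~ Int
\x._ : a -> Int
  unify Int ~ Int
  unify Int ~ Int
  unify Bool ~ Bool
  unify Bool ~ Bool
  unify Bool ~ Bool
  unify Bool ~ Bool
  unify a -> Int ~ Bool -> b
  unify a ~ Bool
  unify Int ~ b
_ _ : Int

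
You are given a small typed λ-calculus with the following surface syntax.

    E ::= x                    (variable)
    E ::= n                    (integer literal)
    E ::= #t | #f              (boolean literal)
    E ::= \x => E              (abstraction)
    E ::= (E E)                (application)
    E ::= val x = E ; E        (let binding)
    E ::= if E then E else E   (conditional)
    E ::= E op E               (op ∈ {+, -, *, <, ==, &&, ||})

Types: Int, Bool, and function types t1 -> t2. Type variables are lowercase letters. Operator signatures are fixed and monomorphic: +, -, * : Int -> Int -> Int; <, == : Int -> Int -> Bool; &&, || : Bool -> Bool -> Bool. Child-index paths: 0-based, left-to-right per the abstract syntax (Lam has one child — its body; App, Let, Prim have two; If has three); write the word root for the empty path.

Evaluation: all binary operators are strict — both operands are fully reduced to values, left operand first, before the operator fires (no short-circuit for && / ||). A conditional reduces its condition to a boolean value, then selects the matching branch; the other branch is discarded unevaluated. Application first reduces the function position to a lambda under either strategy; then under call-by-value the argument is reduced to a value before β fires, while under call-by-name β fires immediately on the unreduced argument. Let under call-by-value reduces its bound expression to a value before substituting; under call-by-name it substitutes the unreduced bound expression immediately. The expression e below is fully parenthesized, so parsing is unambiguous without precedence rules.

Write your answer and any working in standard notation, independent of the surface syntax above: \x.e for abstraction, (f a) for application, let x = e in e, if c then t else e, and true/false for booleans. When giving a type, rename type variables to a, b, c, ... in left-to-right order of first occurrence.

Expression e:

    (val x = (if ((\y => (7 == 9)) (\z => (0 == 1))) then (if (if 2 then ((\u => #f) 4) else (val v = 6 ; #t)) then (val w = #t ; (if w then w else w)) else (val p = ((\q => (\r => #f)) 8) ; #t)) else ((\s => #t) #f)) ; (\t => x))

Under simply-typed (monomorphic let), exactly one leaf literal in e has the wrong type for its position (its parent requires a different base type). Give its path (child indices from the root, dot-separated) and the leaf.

Derivation:
  unify Int ~ Int
  unify Int ~ Int
\y._ : a -> Bool
  unify Int ~ Int
  unify Int ~ Int
\z._ : b -> Bool
  unify a -> Bool ~ (b -> Bool) -> c
  unify a ~ b -> Bool
  unify Bool ~ c
_ _ : Bool
  unify Bool ~ Bool
  unify Int ~ Bool
  FAIL: mismatch Int ~ Bool

Answer: 0.1.0.0 : 2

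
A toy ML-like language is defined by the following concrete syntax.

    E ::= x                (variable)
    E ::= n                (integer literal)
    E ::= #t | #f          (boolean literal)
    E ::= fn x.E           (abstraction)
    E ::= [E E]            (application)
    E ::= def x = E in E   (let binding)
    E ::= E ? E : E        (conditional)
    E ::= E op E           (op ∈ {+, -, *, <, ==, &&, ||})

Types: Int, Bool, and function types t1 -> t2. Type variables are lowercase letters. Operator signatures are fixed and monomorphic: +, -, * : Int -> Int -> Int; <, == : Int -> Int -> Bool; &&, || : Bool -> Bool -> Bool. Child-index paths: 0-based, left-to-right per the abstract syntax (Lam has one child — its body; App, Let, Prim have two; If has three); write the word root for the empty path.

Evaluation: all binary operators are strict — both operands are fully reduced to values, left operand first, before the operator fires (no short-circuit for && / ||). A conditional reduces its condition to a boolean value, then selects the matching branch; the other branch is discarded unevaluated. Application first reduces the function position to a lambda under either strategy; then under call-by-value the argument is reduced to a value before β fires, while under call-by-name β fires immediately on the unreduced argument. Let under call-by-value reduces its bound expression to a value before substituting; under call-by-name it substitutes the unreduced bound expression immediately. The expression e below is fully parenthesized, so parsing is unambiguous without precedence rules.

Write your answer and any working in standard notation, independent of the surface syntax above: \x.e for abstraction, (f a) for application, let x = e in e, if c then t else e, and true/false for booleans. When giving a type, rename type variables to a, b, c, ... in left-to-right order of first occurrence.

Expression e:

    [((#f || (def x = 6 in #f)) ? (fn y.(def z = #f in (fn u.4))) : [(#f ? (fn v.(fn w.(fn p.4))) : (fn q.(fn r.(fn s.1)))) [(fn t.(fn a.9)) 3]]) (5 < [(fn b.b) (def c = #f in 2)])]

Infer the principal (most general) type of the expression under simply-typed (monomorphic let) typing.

Trace:
  unify Bool ~ Bool
let x : Int
  unify Bool ~ Bool
  unify Bool ~ Bool
let z : Bool
\u._ : b -> Int
\y._ : a -> b -> Int
  unify Bool ~ Bool
\p._ : e -> Int
\w._ : d -> e -> Int
\v._ : c -> d -> e -> Int
\s._ : h -> Int
\r._ : g -> h -> Int
\q._ : f -> g -> h -> Int
  unify c -> d -> e -> Int ~ f -> g -> h -> Int
  unify c ~ f
  unify d -> e -> Int ~ g -> h -> Int
  unify d ~ g
  unify e -> Int ~ h -> Int
  unify e ~ h
  unify Int ~ Int
\a._ : j -> Int
\t._ : i -> j -> Int
  unify i -> j -> Int ~ Int -> k
  unify i ~ Int
  unify j -> Int ~ k
_ _ : j -> Int
  unify f -> g -> h -> Int ~ (j -> Int) -> l
  unify f ~ j -> Int
  unify g -> h -> Int ~ l
_ _ : g -> h -> Int
  unify a -> b -> Int ~ g -> h -> Int
  unify a ~ g
  unify b -> Int ~ h -> Int
  unify b ~ h
  unify Int ~ Int
  unify Int ~ Int
b : m
\b._ : m -> m
let c : Bool
  unify m -> m ~ Int -> n
  unify m ~ Int
  unify Int ~ n
_ _ : Int
  unify Int ~ Int
  unify g -> h -> Int ~ Bool -> o
  unify g ~ Bool
  unify h -> Int ~ o
_ _ : h -> Int

Answer: a -> Int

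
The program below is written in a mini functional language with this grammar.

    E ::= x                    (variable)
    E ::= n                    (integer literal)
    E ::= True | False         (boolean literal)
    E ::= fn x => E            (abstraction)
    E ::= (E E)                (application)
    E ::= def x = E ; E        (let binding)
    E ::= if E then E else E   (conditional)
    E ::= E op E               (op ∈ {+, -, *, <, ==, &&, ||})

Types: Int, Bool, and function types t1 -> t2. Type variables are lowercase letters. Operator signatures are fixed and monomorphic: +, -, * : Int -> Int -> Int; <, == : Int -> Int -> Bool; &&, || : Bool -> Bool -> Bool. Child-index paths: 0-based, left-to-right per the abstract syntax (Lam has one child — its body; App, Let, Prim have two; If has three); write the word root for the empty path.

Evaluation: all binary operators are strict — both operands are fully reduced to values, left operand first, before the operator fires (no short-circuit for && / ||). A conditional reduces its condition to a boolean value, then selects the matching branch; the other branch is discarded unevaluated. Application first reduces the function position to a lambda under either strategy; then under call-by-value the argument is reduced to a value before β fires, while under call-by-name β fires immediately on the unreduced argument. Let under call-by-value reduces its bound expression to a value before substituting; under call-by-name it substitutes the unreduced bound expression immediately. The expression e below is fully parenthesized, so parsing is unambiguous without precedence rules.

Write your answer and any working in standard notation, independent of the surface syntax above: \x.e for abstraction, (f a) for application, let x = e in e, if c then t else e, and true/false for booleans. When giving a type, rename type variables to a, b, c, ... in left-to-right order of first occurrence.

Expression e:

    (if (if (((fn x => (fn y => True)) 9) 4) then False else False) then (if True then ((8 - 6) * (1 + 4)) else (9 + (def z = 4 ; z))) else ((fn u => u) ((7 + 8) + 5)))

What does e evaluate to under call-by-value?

Trace:
step 0: (if (if (((\x.(\y.true)) 9) 4) then false else false) then (if true then ((8 - 6) * (1 + 4)) else (9 + (let z = 4 in z))) else ((\u.u) ((7 + 8) + 5)))
step 1: [beta@0.0.0] (if (if ((\y.true) 4) then false else false) then (if true then ((8 - 6) * (1 + 4)) else (9 + (let z = 4 in z))) else ((\u.u) ((7 + 8) + 5)))
step 2: [beta@0.0] (if (if true then false else false) then (if true then ((8 - 6) * (1 + 4)) else (9 + (let z = 4 in z))) else ((\u.u) ((7 + 8) + 5)))
step 3: [if@0] (if false then (if true then ((8 - 6) * (1 + 4)) else (9 + (let z = 4 in z))) else ((\u.u) ((7 + 8) + 5)))
step 4: [if@root] ((\u.u) ((7 + 8) + 5))
step 5: [delta@1.0] ((\u.u) (15 + 5))
step 6: [delta@1] ((\u.u) 20)
step 7: [beta@root] 20

Answer: 20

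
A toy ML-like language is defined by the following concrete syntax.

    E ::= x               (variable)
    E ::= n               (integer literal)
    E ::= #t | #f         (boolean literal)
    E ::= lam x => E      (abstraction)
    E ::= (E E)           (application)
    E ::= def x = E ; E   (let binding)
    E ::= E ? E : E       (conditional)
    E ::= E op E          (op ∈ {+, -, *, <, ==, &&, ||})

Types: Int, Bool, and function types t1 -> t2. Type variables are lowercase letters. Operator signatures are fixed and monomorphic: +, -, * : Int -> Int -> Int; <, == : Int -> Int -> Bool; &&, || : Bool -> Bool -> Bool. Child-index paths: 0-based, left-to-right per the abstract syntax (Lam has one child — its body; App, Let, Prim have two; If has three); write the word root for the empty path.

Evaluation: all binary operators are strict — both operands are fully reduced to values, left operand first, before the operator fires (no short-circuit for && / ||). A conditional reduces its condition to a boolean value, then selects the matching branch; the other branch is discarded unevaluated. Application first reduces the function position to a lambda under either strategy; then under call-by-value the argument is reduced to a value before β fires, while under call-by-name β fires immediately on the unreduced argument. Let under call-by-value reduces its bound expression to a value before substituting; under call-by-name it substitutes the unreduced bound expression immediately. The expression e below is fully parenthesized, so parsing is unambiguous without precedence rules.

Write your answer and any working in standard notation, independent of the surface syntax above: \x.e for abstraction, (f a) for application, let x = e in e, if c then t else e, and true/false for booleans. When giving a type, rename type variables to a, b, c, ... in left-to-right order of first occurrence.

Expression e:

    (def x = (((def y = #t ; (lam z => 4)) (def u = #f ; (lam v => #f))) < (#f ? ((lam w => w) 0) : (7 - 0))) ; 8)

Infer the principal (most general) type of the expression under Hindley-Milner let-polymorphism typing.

Trace:
let y : Bool
\z._ : a -> Int
let u : Bool
\v._ : b -> Bool
  unify a -> Int ~ (b -> Bool) -> c
  unify a ~ b -> Bool
  unify Int ~ c
_ _ : Int
  unify Int ~ Int
  unify Bool ~ Bool
w : d
\w._ : d -> d
  unify d -> d ~ Int -> e
  unify d ~ Int
  unify Int ~ e
_ _ : Int
  unify Int ~ Int
  unify Int ~ Int
  unify Int ~ Int
  unify Int ~ Int
let x : Bool

Answer: Int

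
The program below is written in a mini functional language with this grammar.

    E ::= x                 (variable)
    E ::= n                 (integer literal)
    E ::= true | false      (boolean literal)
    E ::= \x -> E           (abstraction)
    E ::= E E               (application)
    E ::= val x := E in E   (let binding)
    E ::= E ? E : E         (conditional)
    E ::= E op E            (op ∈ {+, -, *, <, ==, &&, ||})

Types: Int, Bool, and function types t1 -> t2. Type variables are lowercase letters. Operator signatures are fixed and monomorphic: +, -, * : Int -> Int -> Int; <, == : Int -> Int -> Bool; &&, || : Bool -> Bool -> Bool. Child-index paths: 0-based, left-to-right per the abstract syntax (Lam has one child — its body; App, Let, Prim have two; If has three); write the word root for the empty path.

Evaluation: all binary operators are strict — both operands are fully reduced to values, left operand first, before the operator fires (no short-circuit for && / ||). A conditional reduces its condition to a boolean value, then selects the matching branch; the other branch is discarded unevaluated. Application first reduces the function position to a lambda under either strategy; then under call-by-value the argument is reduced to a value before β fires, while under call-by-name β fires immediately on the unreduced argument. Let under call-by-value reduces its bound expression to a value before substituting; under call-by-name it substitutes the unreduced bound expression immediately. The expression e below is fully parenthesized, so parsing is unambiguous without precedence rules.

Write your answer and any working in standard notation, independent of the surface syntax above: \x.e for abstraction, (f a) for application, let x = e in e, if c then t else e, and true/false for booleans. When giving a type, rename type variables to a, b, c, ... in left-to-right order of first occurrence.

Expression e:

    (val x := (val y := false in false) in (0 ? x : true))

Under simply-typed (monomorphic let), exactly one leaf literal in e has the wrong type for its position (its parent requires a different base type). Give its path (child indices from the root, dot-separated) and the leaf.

Answer: 1.0 : 0

Working:
let y : Bool
let x : Bool
  unify Int ~ Bool
  FAIL: mismatch Int ~ Bool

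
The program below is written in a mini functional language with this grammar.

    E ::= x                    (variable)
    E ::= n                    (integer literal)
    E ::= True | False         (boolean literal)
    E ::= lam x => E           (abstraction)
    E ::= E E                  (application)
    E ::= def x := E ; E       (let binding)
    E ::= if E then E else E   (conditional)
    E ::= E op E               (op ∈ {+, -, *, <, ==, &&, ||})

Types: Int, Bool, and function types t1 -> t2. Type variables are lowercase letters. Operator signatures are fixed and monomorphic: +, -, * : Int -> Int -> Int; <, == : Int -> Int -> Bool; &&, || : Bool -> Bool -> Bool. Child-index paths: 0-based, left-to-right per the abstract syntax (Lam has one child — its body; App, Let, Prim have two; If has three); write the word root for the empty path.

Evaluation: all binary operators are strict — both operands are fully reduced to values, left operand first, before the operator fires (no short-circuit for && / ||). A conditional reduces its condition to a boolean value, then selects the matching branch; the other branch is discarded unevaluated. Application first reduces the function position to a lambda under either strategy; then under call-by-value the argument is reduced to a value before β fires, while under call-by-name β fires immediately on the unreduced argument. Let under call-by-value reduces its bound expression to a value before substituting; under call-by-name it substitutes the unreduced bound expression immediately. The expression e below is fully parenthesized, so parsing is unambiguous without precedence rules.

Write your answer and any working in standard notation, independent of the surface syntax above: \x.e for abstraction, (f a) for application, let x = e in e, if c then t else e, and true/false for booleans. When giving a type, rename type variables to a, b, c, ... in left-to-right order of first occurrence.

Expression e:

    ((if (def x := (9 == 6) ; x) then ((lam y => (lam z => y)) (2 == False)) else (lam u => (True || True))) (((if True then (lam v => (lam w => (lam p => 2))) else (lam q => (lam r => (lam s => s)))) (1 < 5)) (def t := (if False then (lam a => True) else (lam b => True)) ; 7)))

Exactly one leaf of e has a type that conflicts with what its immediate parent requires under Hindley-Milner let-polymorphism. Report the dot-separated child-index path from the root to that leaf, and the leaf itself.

Answer: 0.1.1.1 : false

Working:
  unify Int ~ Int
  unify Int ~ Int
let x : Bool
x : Bool
  unify Bool ~ Bool
y : a
\z._ : b -> a
\y._ : a -> b -> a
  unify Int ~ Int
  unify Bool ~ Int
  FAIL: mismatch Bool ~ Int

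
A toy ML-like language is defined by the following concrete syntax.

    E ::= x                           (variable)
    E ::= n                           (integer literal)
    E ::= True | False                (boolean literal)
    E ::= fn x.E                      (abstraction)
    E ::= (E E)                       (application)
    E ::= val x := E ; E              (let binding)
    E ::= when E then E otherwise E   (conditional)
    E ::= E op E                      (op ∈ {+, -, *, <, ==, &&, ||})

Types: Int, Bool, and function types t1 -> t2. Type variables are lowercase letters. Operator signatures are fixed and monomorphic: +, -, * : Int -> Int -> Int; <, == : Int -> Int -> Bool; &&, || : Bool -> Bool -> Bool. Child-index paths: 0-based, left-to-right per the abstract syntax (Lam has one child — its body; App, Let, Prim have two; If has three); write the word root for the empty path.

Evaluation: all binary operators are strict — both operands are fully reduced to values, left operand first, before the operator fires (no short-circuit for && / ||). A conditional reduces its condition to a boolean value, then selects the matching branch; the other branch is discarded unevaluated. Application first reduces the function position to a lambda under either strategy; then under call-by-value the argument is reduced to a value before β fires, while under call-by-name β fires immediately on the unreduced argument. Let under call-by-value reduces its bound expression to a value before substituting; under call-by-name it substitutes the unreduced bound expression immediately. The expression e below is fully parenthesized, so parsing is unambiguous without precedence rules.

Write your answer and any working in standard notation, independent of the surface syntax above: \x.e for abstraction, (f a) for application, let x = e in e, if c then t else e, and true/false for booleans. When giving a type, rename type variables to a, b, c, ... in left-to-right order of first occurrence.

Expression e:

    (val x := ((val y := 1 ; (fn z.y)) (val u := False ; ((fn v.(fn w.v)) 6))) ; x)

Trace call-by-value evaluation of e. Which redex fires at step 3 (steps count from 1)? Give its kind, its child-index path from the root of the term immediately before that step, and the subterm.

Answer: beta at 0.1 : ((\v.(\w.v)) 6)

Trace:
step 0: (let x = ((let y = 1 in (\z.y)) (let u = false in ((\v.(\w.v)) 6))) in x)
step 1: [let@0.0] (let x = ((\z.1) (let u = false in ((\v.(\w.v)) 6))) in x)
step 2: [let@0.1] (let x = ((\z.1) ((\v.(\w.v)) 6)) in x)
step 3: [beta@0.1] (let x = ((\z.1) (\w.6)) in x)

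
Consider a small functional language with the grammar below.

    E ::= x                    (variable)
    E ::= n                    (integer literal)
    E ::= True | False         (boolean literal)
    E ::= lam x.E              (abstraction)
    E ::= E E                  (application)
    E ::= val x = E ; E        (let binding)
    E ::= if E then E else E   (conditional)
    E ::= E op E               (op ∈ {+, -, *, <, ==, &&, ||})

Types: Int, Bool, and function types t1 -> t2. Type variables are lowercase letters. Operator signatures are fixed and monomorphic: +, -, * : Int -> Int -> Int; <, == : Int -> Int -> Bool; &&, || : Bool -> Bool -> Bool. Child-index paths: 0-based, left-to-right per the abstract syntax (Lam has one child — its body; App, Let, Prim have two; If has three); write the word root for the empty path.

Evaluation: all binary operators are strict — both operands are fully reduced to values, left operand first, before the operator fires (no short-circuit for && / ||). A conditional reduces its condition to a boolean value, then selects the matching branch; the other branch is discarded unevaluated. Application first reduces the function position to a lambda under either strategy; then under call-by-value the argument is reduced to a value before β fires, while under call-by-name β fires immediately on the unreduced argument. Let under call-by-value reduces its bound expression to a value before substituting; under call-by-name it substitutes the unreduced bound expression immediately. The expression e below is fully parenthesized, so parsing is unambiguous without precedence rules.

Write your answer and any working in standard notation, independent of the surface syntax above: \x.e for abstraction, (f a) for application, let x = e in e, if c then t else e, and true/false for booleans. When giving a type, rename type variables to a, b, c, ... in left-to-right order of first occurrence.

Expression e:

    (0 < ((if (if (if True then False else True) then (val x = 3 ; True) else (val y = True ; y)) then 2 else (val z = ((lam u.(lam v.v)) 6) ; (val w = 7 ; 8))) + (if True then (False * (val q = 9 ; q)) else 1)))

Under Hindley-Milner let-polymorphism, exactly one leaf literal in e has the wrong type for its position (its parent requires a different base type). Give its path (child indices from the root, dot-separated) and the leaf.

Derivation:
  unify Int ~ Int
  unify Bool ~ Bool
  unify Bool ~ Bool
  unify Bool ~ Bool
let x : Int
let y : Bool
y : Bool
  unify Bool ~ Bool
  unify Bool ~ Bool
v : b
\v._ : b -> b
\u._ : a -> b -> b
  unify a -> b -> b ~ Int -> c
  unify a ~ Int
  unify b -> b ~ c
_ _ : b -> b
let z : forall. b -> b
let w : Int
  unify Int ~ Int
  unify Int ~ Int
  unify Bool ~ Bool
  unify Bool ~ Int
  FAIL: mismatch Bool ~ Int

Answer: 1.1.1.0 : false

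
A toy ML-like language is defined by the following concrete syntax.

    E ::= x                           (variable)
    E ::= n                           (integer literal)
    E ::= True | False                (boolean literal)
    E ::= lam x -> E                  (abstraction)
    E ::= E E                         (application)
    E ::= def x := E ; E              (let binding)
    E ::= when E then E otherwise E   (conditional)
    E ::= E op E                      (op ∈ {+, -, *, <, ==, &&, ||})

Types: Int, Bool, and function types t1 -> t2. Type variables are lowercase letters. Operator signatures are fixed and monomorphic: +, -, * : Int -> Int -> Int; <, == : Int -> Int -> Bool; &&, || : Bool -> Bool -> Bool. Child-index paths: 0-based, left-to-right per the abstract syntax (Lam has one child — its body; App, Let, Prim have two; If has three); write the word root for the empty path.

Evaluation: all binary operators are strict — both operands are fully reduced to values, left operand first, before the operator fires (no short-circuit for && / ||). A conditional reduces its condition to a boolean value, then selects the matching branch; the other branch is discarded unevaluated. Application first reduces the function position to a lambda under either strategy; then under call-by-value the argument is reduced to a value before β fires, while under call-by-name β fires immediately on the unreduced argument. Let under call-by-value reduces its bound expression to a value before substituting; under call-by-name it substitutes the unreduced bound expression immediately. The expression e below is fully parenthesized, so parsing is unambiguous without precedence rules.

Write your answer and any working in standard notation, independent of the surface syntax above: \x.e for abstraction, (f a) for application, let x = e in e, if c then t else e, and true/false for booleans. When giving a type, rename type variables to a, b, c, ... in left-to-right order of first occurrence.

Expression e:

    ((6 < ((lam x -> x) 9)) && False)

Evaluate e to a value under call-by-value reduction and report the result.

Answer: false

Derivation:
step 0: ((6 < ((\x.x) 9)) && false)
step 1: [beta@0.1] ((6 < 9) && false)
step 2: [delta@0] (true && false)
step 3: [delta@root] false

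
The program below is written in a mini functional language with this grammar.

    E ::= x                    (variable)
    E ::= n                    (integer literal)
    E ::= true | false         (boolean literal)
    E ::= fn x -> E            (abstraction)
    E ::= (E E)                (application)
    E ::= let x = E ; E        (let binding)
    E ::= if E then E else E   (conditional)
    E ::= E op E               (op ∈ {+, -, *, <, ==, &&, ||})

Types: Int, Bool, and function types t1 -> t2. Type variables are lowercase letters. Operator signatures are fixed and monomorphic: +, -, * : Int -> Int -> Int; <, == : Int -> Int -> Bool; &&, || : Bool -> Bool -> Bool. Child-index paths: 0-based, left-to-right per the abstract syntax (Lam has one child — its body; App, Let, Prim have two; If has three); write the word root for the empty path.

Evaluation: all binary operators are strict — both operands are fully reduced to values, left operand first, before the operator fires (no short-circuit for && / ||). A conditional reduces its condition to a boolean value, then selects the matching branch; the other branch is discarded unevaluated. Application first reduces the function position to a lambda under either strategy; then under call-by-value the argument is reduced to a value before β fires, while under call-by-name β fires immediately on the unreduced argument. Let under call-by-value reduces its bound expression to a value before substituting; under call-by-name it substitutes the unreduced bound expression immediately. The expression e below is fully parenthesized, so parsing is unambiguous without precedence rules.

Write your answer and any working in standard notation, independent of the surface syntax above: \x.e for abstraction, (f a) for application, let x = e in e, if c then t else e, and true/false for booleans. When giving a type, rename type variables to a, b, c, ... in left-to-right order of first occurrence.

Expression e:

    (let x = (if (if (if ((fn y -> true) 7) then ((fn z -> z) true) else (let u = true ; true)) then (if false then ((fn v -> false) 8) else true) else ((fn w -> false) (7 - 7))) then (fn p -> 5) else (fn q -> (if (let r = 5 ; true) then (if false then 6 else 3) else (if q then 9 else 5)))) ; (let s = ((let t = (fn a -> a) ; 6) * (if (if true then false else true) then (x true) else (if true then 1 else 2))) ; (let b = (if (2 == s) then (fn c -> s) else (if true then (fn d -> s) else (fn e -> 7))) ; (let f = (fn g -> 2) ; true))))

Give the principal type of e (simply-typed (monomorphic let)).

Derivation:
\y._ : a -> Bool
  unify a -> Bool ~ Int -> b
  unify a ~ Int
  unify Bool ~ b
_ _ : Bool
  unify Bool ~ Bool
z : c
\z._ : c -> c
  unify c -> c ~ Bool -> d
  unify c ~ Bool
  unify Bool ~ d
_ _ : Bool
let u : Bool
  unify Bool ~ Bool
  unify Bool ~ Bool
  unify Bool ~ Bool
\v._ : e -> Bool
  unify e -> Bool ~ Int -> f
  unify e ~ Int
  unify Bool ~ f
_ _ : Bool
  unify Bool ~ Bool
\w._ : g -> Bool
  unify Int ~ Int
  unify Int ~ Int
  unify g -> Bool ~ Int -> h
  unify g ~ Int
  unify Bool ~ h
_ _ : Bool
  unify Bool ~ Bool
  unify Bool ~ Bool
\p._ : i -> Int
let r : Int
  unify Bool ~ Bool
  unify Bool ~ Bool
  unify Int ~ Int
q : j
  unify j ~ Bool
  unify Int ~ Int
  unify Int ~ Int
\q._ : Bool -> Int
  unify i -> Int ~ Bool -> Int
  unify i ~ Bool
  unify Int ~ Int
let x : Bool -> Int
a : k
\a._ : k -> k
let t : k -> k
  unify Int ~ Int
  unify Bool ~ Bool
  unify Bool ~ Bool
  unify Bool ~ Bool
x : Bool -> Int
  unify Bool -> Int ~ Bool -> l
  unify Bool ~ Bool
  unify Int ~ l
_ _ : Int
  unify Bool ~ Bool
  unify Int ~ Int
  unify Int ~ Int
  unify Int ~ Int
let s : Int
  unify Int ~ Int
s : Int
  unify Int ~ Int
  unify Bool ~ Bool
s : Int
\c._ : m -> Int
  unify Bool ~ Bool
s : Int
\d._ : n -> Int
\e._ : o -> Int
  unify n -> Int ~ o -> Int
  unify n ~ o
  unify Int ~ Int
  unify m -> Int ~ o -> Int
  unify m ~ o
  unify Int ~ Int
let b : o -> Int
\g._ : p -> Int
let f : p -> Int

Answer: Bool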